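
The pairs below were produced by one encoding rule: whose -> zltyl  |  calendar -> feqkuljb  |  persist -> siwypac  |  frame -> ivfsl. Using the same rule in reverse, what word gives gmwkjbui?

Each letter shifts forward by (position + 3), i.e. 3, 4, 5, … — the shift grows by one for each successive letter.
Decoding gmwkjbui: g−3=d, m−4=i, w−5=r, k−6=e, j−7=c, b−8=t, u−9=l, i−10=y.

directly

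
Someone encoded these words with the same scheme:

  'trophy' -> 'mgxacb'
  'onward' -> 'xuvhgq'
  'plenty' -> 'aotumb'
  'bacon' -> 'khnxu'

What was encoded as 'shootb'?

t(19)→m(12) and r(17)→g(6) fit y≡3x+7 (mod 26); the inverse of 3 mod 26 is 9. Each letter's alphabet position (a=0..z=25) is mapped through 3·x+7 mod 26 — an affine cipher.
Reversing it on shootb: s(18)→9·(18−7)≡21=v; h(7)→9·(7−7)≡0=a; o(14)→9·(14−7)≡11=l; o(14)→9·(14−7)≡11=l; t(19)→9·(19−7)≡4=e; b(1)→9·(1−7)≡24=y (all mod 26).

valley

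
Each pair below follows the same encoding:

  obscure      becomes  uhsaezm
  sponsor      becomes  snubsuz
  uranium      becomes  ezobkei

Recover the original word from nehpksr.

o(14)→u(20) and b(1)→h(7) fit y≡19x+14 (mod 26); the inverse of 19 mod 26 is 11. This is an affine cipher: with a=0,…,z=25, each position x becomes (19x+14) mod 26.
Decoding nehpksr: n(13)→11·(13−14)≡15=p; e(4)→11·(4−14)≡20=u; h(7)→11·(7−14)≡1=b; p(15)→11·(15−14)≡11=l; k(10)→11·(10−14)≡8=i; s(18)→11·(18−14)≡18=s; r(17)→11·(17−14)≡7=h (all mod 26).

publish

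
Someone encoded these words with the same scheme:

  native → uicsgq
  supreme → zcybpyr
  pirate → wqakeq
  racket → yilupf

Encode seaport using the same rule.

In native: n→u is +7, a→i is +8, t→c is +9, i→s is +10 — the shift increases by 1 each position. Letter i (0-indexed) is shifted by i+7, so successive shifts are 7, 8, 9, ….
On seaport: s+7=z, e+8=m, a+9=j, p+10=z, o+11=z, r+12=d, t+13=g.

zmjzzdg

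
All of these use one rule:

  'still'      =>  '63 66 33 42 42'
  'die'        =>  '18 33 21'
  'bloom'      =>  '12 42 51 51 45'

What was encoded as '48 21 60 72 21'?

s(#19)→63 and t(#20)→66: differences scale by 3, so n = 3·pos + 6. Each letter becomes 3×(its alphabet position, a=1..z=26) + 6.
Undoing it on 48 21 60 72 21: 48→(48−6)÷3=14=n, 21→(21−6)÷3=5=e, 60→(60−6)÷3=18=r, 72→(72−6)÷3=22=v, 21→(21−6)÷3=5=e.

nerve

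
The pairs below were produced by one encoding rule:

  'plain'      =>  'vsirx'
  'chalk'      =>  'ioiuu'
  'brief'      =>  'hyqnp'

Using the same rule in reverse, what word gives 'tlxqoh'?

In plain: p→v is +6, l→s is +7, a→i is +8, i→r is +9 — the shift increases by 1 each position. Letter i (0-indexed) is shifted by i+6, so successive shifts are 6, 7, 8, ….
Undoing it on tlxqoh: t−6=n, l−7=e, x−8=p, q−9=h, o−10=e, h−11=w.

nephew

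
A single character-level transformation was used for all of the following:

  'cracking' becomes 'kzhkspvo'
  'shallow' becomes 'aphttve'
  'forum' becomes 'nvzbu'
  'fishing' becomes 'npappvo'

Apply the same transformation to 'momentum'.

uvulvbbu

The shift depends on letter class: consonant c→k is +8, but vowel a→h is +7. Vowels shift forward by 7 and consonants shift forward by 8.
On momentum: m(cons)+8=u, o(vowel)+7=v, m(cons)+8=u, e(vowel)+7=l, n(cons)+8=v, t(cons)+8=b, u(vowel)+7=b, m(cons)+8=u.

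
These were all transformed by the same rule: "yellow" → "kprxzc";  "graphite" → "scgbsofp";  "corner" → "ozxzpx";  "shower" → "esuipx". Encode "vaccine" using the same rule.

Shifts by position in yellow: pos 0: y→k (+12), pos 1: e→p (+11), pos 2: l→r (+6), pos 3: l→x (+12), pos 4: o→z (+11), pos 5: w→c (+6) — repeating every 3. A repeating key of period 3 is used — shifts +12, +11, +6 over and over.
On vaccine: v+12=h, a+11=l, c+6=i, c+12=o, i+11=t, n+6=t, e+12=q.

hliottq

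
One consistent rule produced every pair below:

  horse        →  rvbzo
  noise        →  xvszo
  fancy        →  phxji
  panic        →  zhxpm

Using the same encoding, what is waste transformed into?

ghcao

It's a Vigenère-style cipher with numeric key [10,7]: position i shifts by key[i mod 2].
For waste: w+10=g, a+7=h, s+10=c, t+7=a, e+10=o.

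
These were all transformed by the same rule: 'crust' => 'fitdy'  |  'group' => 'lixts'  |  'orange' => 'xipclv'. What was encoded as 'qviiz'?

ferry

Each letter's alphabet position (a=0..z=25) is mapped through 21·x+15 mod 26 — an affine cipher.
Decoding qviiz: q(16)→5·(16−15)≡5=f; v(21)→5·(21−15)≡4=e; i(8)→5·(8−15)≡17=r; i(8)→5·(8−15)≡17=r; z(25)→5·(25−15)≡24=y (all mod 26).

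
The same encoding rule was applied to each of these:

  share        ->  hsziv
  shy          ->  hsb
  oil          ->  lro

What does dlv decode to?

Each pair mirrors across the alphabet (s↔h, h↔s, a↔z): positions sum to 25. This is the alphabet-reversal cipher (Atbash): a becomes z, b becomes y, etc.
Reversing it on dlv: d↔w, l↔o, v↔e.

woe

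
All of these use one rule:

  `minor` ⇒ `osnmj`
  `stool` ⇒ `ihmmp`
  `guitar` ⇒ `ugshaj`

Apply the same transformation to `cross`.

yjmii

m(12)→o(14) and i(8)→s(18) fit y≡25x+0 (mod 26); the inverse of 25 mod 26 is 25. This is an affine cipher: with a=0,…,z=25, each position x becomes (25x+0) mod 26.
On cross: c(2)→25·2+0≡24=y; r(17)→25·17+0≡9=j; o(14)→25·14+0≡12=m; s(18)→25·18+0≡8=i; s(18)→25·18+0≡8=i (all mod 26).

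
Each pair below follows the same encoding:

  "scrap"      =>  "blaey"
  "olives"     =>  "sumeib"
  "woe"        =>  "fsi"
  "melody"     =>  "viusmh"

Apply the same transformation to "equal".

The rule splits by letter class: vowels +4, consonants +9.
Applying it to equal: e(vowel)+4=i, q(cons)+9=z, u(vowel)+4=y, a(vowel)+4=e, l(cons)+9=u.

izyeu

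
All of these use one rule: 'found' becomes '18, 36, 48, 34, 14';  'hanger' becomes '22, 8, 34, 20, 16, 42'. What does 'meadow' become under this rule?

f(#6)→18 and o(#15)→36: differences scale by 2, so n = 2·pos + 6. With a=1..z=26, the number is 2·pos + 6.
On meadow: m=13→32, e=5→16, a=1→8, d=4→14, o=15→36, w=23→52.

32, 16, 8, 14, 36, 52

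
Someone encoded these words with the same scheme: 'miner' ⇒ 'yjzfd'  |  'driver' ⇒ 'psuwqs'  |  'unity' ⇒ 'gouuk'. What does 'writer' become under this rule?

isuuqs

The shifts repeat in a cycle of length 2: positions 0,1,… shift by +12, +1, then the pattern repeats.
Applying it to writer: w+12=i, r+1=s, i+12=u, t+1=u, e+12=q, r+1=s.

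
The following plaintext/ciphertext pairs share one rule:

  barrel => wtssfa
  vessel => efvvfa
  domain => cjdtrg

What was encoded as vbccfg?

b(1)→w(22) and a(0)→t(19) fit y≡3x+19 (mod 26); the inverse of 3 mod 26 is 9. This is an affine cipher: with a=0,…,z=25, each position x becomes (3x+19) mod 26.
Decoding vbccfg: v(21)→9·(21−19)≡18=s; b(1)→9·(1−19)≡20=u; c(2)→9·(2−19)≡3=d; c(2)→9·(2−19)≡3=d; f(5)→9·(5−19)≡4=e; g(6)→9·(6−19)≡13=n (all mod 26).

sudden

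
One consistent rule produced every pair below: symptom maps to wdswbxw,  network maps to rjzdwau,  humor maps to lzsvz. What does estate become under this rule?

ixzhbn

In symptom: s→w is +4, y→d is +5, m→s is +6, p→w is +7 — the shift increases by 1 each position. The shift increases by 1 at each position, starting from +4: 4, 5, 6, ….
On estate: e+4=i, s+5=x, t+6=z, a+7=h, t+8=b, e+9=n.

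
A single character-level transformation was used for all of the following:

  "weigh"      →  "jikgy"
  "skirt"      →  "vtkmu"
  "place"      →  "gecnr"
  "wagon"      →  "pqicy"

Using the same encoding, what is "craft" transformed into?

vhcte

The output letters match the input read backwards, each shifted +2: weigh reversed is hgiew. Read the word backwards and shift each letter +2.
For craft: reverse → tfarc; then shift: t+2=v, f+2=h, a+2=c, r+2=t, c+2=e.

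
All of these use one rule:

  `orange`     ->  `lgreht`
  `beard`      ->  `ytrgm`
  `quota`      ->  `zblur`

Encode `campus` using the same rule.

frxsbn

o(14)→l(11) and r(17)→g(6) fit y≡7x+17 (mod 26); the inverse of 7 mod 26 is 15. This is an affine cipher: with a=0,…,z=25, each position x becomes (7x+17) mod 26.
On campus: c(2)→7·2+17≡5=f; a(0)→7·0+17≡17=r; m(12)→7·12+17≡23=x; p(15)→7·15+17≡18=s; u(20)→7·20+17≡1=b; s(18)→7·18+17≡13=n (all mod 26).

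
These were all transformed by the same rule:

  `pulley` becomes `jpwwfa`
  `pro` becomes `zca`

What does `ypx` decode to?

men

The output letters match the input read backwards, each shifted +11: pulley reversed is yellup. Two steps: reverse the string, then apply a Caesar shift of +11.
Undoing it on ypx: shift back: y−11=n, p−11=e, x−11=m → nem; then reverse → men.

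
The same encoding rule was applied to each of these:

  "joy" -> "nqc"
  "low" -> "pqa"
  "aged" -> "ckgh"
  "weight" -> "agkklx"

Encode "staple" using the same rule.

wxctpg

The shift depends on letter class: consonant j→n is +4, but vowel o→q is +2. The rule splits by letter class: vowels +2, consonants +4.
Applying it to staple: s(cons)+4=w, t(cons)+4=x, a(vowel)+2=c, p(cons)+4=t, l(cons)+4=p, e(vowel)+2=g.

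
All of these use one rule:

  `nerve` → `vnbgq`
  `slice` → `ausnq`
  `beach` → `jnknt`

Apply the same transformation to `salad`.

ajvlp

The shift increases by 1 at each position, starting from +8: 8, 9, 10, ….
For salad: s+8=a, a+9=j, l+10=v, a+11=l, d+12=p.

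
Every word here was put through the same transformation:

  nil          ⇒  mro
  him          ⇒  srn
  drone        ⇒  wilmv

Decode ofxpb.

lucky

This is the alphabet-reversal cipher (Atbash): a becomes z, b becomes y, etc.
Undoing it on ofxpb: o↔l, f↔u, x↔c, p↔k, b↔y.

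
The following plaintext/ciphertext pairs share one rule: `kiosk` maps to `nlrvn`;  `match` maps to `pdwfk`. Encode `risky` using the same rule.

This is a Caesar cipher with shift 3.
For risky: r+3=u, i+3=l, s+3=v, k+3=n, y+3=b.

ulvnb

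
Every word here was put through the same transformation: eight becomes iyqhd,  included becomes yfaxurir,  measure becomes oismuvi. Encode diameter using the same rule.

e(4)→i(8) and i(8)→y(24) fit y≡17x+18 (mod 26); the inverse of 17 mod 26 is 23. This is an affine cipher: with a=0,…,z=25, each position x becomes (17x+18) mod 26.
Applying it to diameter: d(3)→17·3+18≡17=r; i(8)→17·8+18≡24=y; a(0)→17·0+18≡18=s; m(12)→17·12+18≡14=o; e(4)→17·4+18≡8=i; t(19)→17·19+18≡3=d; e(4)→17·4+18≡8=i; r(17)→17·17+18≡21=v (all mod 26).

rysoidiv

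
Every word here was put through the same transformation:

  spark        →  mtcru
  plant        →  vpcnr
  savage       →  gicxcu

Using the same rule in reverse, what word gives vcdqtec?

Read the word backwards and shift each letter +2.
Undoing it on vcdqtec: shift back: v−2=t, c−2=a, d−2=b, q−2=o, t−2=r, e−2=c, c−2=a → taborca; then reverse → acrobat.

acrobat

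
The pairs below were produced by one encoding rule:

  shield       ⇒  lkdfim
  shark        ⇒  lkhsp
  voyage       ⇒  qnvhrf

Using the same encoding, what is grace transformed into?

rshtf

s(18)→l(11) and h(7)→k(10) fit y≡19x+7 (mod 26); the inverse of 19 mod 26 is 11. This is an affine cipher: with a=0,…,z=25, each position x becomes (19x+7) mod 26.
For grace: g(6)→19·6+7≡17=r; r(17)→19·17+7≡18=s; a(0)→19·0+7≡7=h; c(2)→19·2+7≡19=t; e(4)→19·4+7≡5=f (all mod 26).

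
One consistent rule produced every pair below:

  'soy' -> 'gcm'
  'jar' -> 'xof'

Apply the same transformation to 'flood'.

Every letter moves 14 places later in the alphabet, wrapping around z→a.
Applying it to flood: f+14=t, l+14=z, o+14=c, o+14=c, d+14=r.

tzccr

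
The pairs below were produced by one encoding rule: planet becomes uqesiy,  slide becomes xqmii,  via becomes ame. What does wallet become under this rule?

The shift depends on letter class: consonant p→u is +5, but vowel a→e is +4. Vowels shift forward by 4 and consonants shift forward by 5.
Applying it to wallet: w(cons)+5=b, a(vowel)+4=e, l(cons)+5=q, l(cons)+5=q, e(vowel)+4=i, t(cons)+5=y.

beqqiy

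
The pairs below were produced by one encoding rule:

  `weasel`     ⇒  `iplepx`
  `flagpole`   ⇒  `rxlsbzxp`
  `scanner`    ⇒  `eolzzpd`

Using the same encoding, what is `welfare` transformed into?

ipxrldp

The shift depends on letter class: consonant w→i is +12, but vowel e→p is +11. Two shifts are in play — +11 for a/e/i/o/u, +12 for every other letter.
Applying it to welfare: w(cons)+12=i, e(vowel)+11=p, l(cons)+12=x, f(cons)+12=r, a(vowel)+11=l, r(cons)+12=d, e(vowel)+11=p.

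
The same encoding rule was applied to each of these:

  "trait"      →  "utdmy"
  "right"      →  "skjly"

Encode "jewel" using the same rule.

kgziq

In trait: t→u is +1, r→t is +2, a→d is +3, i→m is +4 — the shift increases by 1 each position. Letter i (0-indexed) is shifted by i+1, so successive shifts are 1, 2, 3, ….
Applying it to jewel: j+1=k, e+2=g, w+3=z, e+4=i, l+5=q.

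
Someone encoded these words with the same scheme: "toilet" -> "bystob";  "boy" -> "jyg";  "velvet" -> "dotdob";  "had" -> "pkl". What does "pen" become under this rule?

The shift depends on letter class: consonant t→b is +8, but vowel o→y is +10. Two shifts are in play — +10 for a/e/i/o/u, +8 for every other letter.
For pen: p(cons)+8=x, e(vowel)+10=o, n(cons)+8=v.

xov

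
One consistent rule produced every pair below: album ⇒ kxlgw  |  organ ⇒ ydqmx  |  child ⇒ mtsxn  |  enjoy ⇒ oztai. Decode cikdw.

swarm

Shifts by position in album: pos 0: a→k (+10), pos 1: l→x (+12), pos 2: b→l (+10), pos 3: u→g (+12) — repeating every 2. A repeating key of period 2 is used — shifts +10, +12 over and over.
Decoding cikdw: c−10=s, i−12=w, k−10=a, d−12=r, w−10=m.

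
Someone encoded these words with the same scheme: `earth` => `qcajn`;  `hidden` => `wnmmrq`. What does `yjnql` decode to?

The output letters match the input read backwards, each shifted +9: earth reversed is htrae. Two steps: reverse the string, then apply a Caesar shift of +9.
Decoding yjnql: shift back: y−9=p, j−9=a, n−9=e, q−9=h, l−9=c → paehc; then reverse → cheap.

cheap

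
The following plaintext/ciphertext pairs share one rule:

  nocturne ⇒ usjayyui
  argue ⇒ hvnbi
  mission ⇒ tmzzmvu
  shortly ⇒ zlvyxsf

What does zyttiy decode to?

summer

Shifts by position in nocturne: pos 0: n→u (+7), pos 1: o→s (+4), pos 2: c→j (+7), pos 3: t→a (+7), pos 4: u→y (+4), pos 5: r→y (+7) — repeating every 3. The shifts repeat in a cycle of length 3: positions 0,1,… shift by +7, +4, +7, then the pattern repeats.
Decoding zyttiy: z−7=s, y−4=u, t−7=m, t−7=m, i−4=e, y−7=r.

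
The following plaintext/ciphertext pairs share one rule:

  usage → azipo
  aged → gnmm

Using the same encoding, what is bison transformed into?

Each letter shifts forward by (position + 6), i.e. 6, 7, 8, … — the shift grows by one for each successive letter.
Applying it to bison: b+6=h, i+7=p, s+8=a, o+9=x, n+10=x.

hpaxx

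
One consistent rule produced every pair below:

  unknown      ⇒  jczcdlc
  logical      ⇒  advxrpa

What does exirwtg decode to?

pitcher

Compare letters: u→j is +15, n→c is +15, k→z is +15 — a constant shift. This is a Caesar cipher with shift 15.
Reversing it on exirwtg: e−15=p, x−15=i, i−15=t, r−15=c, w−15=h, t−15=e, g−15=r.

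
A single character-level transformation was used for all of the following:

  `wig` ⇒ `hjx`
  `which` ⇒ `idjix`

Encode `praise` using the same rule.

ftjbsq

The output letters match the input read backwards, each shifted +1: wig reversed is giw. The word is reversed, then every letter is shifted forward by 1.
Applying it to praise: reverse → esiarp; then shift: e+1=f, s+1=t, i+1=j, a+1=b, r+1=s, p+1=q.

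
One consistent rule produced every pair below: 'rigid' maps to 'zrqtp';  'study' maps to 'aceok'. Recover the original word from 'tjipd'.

Each letter shifts forward by (position + 8), i.e. 8, 9, 10, … — the shift grows by one for each successive letter.
Undoing it on tjipd: t−8=l, j−9=a, i−10=y, p−11=e, d−12=r.

layer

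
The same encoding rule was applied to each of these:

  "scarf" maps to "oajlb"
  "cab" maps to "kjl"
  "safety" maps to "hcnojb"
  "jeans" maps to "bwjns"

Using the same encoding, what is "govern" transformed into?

The output letters match the input read backwards, each shifted +9: scarf reversed is fracs. Two steps: reverse the string, then apply a Caesar shift of +9.
For govern: reverse → nrevog; then shift: n+9=w, r+9=a, e+9=n, v+9=e, o+9=x, g+9=p.

wanexp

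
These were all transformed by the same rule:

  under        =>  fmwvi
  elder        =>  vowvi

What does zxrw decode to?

Letters are reflected about the middle of the alphabet (position → 25−position): Atbash.
Reversing it on zxrw: z↔a, x↔c, r↔i, w↔d.

acid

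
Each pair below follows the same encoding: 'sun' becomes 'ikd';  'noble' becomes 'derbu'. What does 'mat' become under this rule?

Compare letters: s→i is +16, u→k is +16, n→d is +16 — a constant shift. Each letter is shifted forward by 16 in the alphabet (a Caesar shift of +16).
For mat: m+16=c, a+16=q, t+16=j.

cqj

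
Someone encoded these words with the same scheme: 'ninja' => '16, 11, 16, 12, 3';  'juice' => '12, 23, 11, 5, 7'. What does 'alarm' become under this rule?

3, 14, 3, 20, 15

Each letter is replaced by its alphabet position (a=1..z=26) + 2.
On alarm: a=1→3, l=12→14, a=1→3, r=18→20, m=13→15.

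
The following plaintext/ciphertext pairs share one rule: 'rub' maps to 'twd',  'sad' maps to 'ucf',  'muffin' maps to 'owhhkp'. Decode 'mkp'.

kin

Compare letters: r→t is +2, u→w is +2, b→d is +2 — a constant shift. Every letter moves 2 places later in the alphabet, wrapping around z→a.
Undoing it on mkp: m−2=k, k−2=i, p−2=n.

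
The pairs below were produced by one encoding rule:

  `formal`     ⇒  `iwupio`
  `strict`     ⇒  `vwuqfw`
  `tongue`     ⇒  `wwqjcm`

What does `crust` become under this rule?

The rule splits by letter class: vowels +8, consonants +3.
Applying it to crust: c(cons)+3=f, r(cons)+3=u, u(vowel)+8=c, s(cons)+3=v, t(cons)+3=w.

fucvw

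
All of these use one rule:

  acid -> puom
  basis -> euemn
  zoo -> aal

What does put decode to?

The output letters match the input read backwards, each shifted +12: acid reversed is dica. Two steps: reverse the string, then apply a Caesar shift of +12.
Reversing it on put: shift back: p−12=d, u−12=i, t−12=h → dih; then reverse → hid.

hid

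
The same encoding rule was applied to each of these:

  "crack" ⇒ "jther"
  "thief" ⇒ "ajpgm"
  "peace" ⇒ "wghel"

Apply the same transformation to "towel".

aqdgs

Shifts by position in crack: pos 0: c→j (+7), pos 1: r→t (+2), pos 2: a→h (+7), pos 3: c→e (+2) — repeating every 2. A repeating key of period 2 is used — shifts +7, +2 over and over.
Applying it to towel: t+7=a, o+2=q, w+7=d, e+2=g, l+7=s.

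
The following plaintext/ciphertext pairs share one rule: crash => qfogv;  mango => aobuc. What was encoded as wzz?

This is a Caesar cipher with shift 14.
Undoing it on wzz: w−14=i, z−14=l, z−14=l.

ill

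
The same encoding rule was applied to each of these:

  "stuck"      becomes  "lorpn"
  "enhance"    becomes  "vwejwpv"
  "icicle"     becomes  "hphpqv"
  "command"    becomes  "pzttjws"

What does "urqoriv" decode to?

vulture

This is an affine cipher: with a=0,…,z=25, each position x becomes (3x+9) mod 26.
Undoing it on urqoriv: u(20)→9·(20−9)≡21=v; r(17)→9·(17−9)≡20=u; q(16)→9·(16−9)≡11=l; o(14)→9·(14−9)≡19=t; r(17)→9·(17−9)≡20=u; i(8)→9·(8−9)≡17=r; v(21)→9·(21−9)≡4=e (all mod 26).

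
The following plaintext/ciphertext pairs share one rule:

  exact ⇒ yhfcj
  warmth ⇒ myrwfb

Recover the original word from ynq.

Two steps: reverse the string, then apply a Caesar shift of +5.
Reversing it on ynq: shift back: y−5=t, n−5=i, q−5=l → til; then reverse → lit.

lit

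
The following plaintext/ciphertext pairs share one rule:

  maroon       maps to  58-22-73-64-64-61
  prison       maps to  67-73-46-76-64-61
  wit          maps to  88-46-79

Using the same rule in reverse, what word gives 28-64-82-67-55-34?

m(#13)→58 and a(#1)→22: differences scale by 3, so n = 3·pos + 19. The formula is n = 3×(alphabet index, a=1) + 19.
Reversing it on 28-64-82-67-55-34: 28→(28−19)÷3=3=c, 64→(64−19)÷3=15=o, 82→(82−19)÷3=21=u, 67→(67−19)÷3=16=p, 55→(55−19)÷3=12=l, 34→(34−19)÷3=5=e.

couple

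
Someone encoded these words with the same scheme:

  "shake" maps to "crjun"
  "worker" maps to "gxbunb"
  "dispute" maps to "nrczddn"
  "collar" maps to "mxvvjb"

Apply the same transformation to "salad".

cjvjn

Two shifts are in play — +9 for a/e/i/o/u, +10 for every other letter.
Applying it to salad: s(cons)+10=c, a(vowel)+9=j, l(cons)+10=v, a(vowel)+9=j, d(cons)+10=n.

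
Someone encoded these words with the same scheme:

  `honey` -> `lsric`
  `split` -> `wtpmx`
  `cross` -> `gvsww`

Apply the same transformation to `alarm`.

epevq

Compare letters: h→l is +4, o→s is +4, n→r is +4 — a constant shift. Every letter moves 4 places later in the alphabet, wrapping around z→a.
On alarm: a+4=e, l+4=p, a+4=e, r+4=v, m+4=q.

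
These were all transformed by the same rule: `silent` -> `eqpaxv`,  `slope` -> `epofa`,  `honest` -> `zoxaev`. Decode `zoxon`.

s(18)→e(4) and i(8)→q(16) fit y≡17x+10 (mod 26); the inverse of 17 mod 26 is 23. Treating letters as 0–25, the rule is x ↦ 17x + 10 (mod 26).
Decoding zoxon: z(25)→23·(25−10)≡7=h; o(14)→23·(14−10)≡14=o; x(23)→23·(23−10)≡13=n; o(14)→23·(14−10)≡14=o; n(13)→23·(13−10)≡17=r (all mod 26).

honor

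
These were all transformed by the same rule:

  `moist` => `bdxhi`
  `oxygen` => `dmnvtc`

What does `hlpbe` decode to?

swamp

Compare letters: m→b is +15, o→d is +15, i→x is +15 — a constant shift. Every letter moves 15 places later in the alphabet, wrapping around z→a.
Undoing it on hlpbe: h−15=s, l−15=w, p−15=a, b−15=m, e−15=p.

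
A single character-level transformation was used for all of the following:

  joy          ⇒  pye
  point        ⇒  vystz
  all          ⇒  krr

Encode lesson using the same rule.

The shift depends on letter class: consonant j→p is +6, but vowel o→y is +10. The rule splits by letter class: vowels +10, consonants +6.
For lesson: l(cons)+6=r, e(vowel)+10=o, s(cons)+6=y, s(cons)+6=y, o(vowel)+10=y, n(cons)+6=t.

royyyt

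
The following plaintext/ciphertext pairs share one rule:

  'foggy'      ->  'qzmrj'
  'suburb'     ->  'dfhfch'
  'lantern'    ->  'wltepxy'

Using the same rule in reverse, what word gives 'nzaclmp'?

courage

The shifts repeat in a cycle of length 3: positions 0,1,… shift by +11, +11, +6, then the pattern repeats.
Undoing it on nzaclmp: n−11=c, z−11=o, a−6=u, c−11=r, l−11=a, m−6=g, p−11=e.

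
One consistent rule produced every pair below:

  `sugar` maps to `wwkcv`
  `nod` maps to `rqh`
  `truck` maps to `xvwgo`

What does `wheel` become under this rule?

The shift depends on letter class: consonant s→w is +4, but vowel u→w is +2. Two shifts are in play — +2 for a/e/i/o/u, +4 for every other letter.
Applying it to wheel: w(cons)+4=a, h(cons)+4=l, e(vowel)+2=g, e(vowel)+2=g, l(cons)+4=p.

alggp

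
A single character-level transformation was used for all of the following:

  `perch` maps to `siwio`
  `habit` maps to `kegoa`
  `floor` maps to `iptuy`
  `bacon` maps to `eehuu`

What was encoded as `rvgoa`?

In perch: p→s is +3, e→i is +4, r→w is +5, c→i is +6 — the shift increases by 1 each position. Each letter shifts forward by (position + 3), i.e. 3, 4, 5, … — the shift grows by one for each successive letter.
Undoing it on rvgoa: r−3=o, v−4=r, g−5=b, o−6=i, a−7=t.

orbit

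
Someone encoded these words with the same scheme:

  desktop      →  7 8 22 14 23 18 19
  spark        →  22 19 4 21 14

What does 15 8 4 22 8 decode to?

lease

The number is (letter's place in the alphabet, a=1) + 3.
Undoing it on 15 8 4 22 8: 15→(15−3)÷1=12=l, 8→(8−3)÷1=5=e, 4→(4−3)÷1=1=a, 22→(22−3)÷1=19=s, 8→(8−3)÷1=5=e.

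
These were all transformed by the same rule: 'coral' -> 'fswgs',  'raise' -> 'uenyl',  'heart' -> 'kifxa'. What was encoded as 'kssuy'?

honor

In coral: c→f is +3, o→s is +4, r→w is +5, a→g is +6 — the shift increases by 1 each position. Each letter shifts forward by (position + 3), i.e. 3, 4, 5, … — the shift grows by one for each successive letter.
Decoding kssuy: k−3=h, s−4=o, s−5=n, u−6=o, y−7=r.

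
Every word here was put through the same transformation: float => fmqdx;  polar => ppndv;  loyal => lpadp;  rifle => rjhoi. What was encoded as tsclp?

trail

In float: f→f is +0, l→m is +1, o→q is +2, a→d is +3 — the shift increases by 1 each position. Letter i (0-indexed) is shifted by i+0, so successive shifts are 0, 1, 2, ….
Undoing it on tsclp: t−0=t, s−1=r, c−2=a, l−3=i, p−4=l.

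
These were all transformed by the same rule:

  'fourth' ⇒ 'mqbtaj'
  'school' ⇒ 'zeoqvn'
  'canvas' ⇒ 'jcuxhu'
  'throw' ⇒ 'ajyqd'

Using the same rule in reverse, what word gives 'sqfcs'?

loyal

It's a Vigenère-style cipher with numeric key [7,2]: position i shifts by key[i mod 2].
Undoing it on sqfcs: s−7=l, q−2=o, f−7=y, c−2=a, s−7=l.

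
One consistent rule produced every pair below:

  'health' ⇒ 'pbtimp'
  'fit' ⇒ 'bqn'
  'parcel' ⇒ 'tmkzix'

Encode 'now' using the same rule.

ewv

Read the word backwards and shift each letter +8.
For now: reverse → won; then shift: w+8=e, o+8=w, n+8=v.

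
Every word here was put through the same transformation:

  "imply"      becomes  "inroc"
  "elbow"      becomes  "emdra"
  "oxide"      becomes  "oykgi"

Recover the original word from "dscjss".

In imply: i→i is +0, m→n is +1, p→r is +2, l→o is +3 — the shift increases by 1 each position. Letter i (0-indexed) is shifted by i+0, so successive shifts are 0, 1, 2, ….
Decoding dscjss: d−0=d, s−1=r, c−2=a, j−3=g, s−4=o, s−5=n.

dragon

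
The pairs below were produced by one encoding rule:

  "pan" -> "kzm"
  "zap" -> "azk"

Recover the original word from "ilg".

rot

Each pair mirrors across the alphabet (p↔k, a↔z, n↔m): positions sum to 25. Each letter is replaced by its mirror in the alphabet: a↔z, b↔y, c↔x, and so on (the Atbash cipher).
Reversing it on ilg: i↔r, l↔o, g↔t.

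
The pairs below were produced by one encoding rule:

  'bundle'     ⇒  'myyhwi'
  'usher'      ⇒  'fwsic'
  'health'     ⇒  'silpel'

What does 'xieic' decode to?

Shifts by position in bundle: pos 0: b→m (+11), pos 1: u→y (+4), pos 2: n→y (+11), pos 3: d→h (+4) — repeating every 2. A repeating key of period 2 is used — shifts +11, +4 over and over.
Reversing it on xieic: x−11=m, i−4=e, e−11=t, i−4=e, c−11=r.

meter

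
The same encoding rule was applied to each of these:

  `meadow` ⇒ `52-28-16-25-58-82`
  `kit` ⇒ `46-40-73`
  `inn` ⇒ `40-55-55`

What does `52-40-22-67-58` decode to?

With a=1..z=26, the number is 3·pos + 13.
Undoing it on 52-40-22-67-58: 52→(52−13)÷3=13=m, 40→(40−13)÷3=9=i, 22→(22−13)÷3=3=c, 67→(67−13)÷3=18=r, 58→(58−13)÷3=15=o.

micro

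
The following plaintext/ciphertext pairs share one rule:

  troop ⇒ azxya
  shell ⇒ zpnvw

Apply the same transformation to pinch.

In troop: t→a is +7, r→z is +8, o→x is +9, o→y is +10 — the shift increases by 1 each position. The shift increases by 1 at each position, starting from +7: 7, 8, 9, ….
For pinch: p+7=w, i+8=q, n+9=w, c+10=m, h+11=s.

wqwms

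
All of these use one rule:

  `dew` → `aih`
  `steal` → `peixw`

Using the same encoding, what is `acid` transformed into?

hmge

Read the word backwards and shift each letter +4.
For acid: reverse → dica; then shift: d+4=h, i+4=m, c+4=g, a+4=e.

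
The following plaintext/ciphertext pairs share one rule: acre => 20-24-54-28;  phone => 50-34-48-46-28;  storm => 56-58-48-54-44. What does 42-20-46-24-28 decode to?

lance

a(#1)→20 and c(#3)→24: differences scale by 2, so n = 2·pos + 18. With a=1..z=26, the number is 2·pos + 18.
Decoding 42-20-46-24-28: 42→(42−18)÷2=12=l, 20→(20−18)÷2=1=a, 46→(46−18)÷2=14=n, 24→(24−18)÷2=3=c, 28→(28−18)÷2=5=e.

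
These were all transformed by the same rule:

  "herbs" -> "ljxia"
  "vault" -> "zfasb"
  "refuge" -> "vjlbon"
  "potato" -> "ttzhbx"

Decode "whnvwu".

In herbs: h→l is +4, e→j is +5, r→x is +6, b→i is +7 — the shift increases by 1 each position. Each letter shifts forward by (position + 4), i.e. 4, 5, 6, … — the shift grows by one for each successive letter.
Decoding whnvwu: w−4=s, h−5=c, n−6=h, v−7=o, w−8=o, u−9=l.

school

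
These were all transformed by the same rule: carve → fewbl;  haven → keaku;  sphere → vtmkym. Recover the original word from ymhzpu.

victim

The shift increases by 1 at each position, starting from +3: 3, 4, 5, ….
Reversing it on ymhzpu: y−3=v, m−4=i, h−5=c, z−6=t, p−7=i, u−8=m.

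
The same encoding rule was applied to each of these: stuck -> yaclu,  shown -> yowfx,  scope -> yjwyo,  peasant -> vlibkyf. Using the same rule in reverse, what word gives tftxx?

nylon

In stuck: s→y is +6, t→a is +7, u→c is +8, c→l is +9 — the shift increases by 1 each position. Letter i (0-indexed) is shifted by i+6, so successive shifts are 6, 7, 8, ….
Undoing it on tftxx: t−6=n, f−7=y, t−8=l, x−9=o, x−10=n.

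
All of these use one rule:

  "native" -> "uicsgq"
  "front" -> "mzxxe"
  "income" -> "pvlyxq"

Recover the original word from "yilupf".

racket

In native: n→u is +7, a→i is +8, t→c is +9, i→s is +10 — the shift increases by 1 each position. The shift increases by 1 at each position, starting from +7: 7, 8, 9, ….
Decoding yilupf: y−7=r, i−8=a, l−9=c, u−10=k, p−11=e, f−12=t.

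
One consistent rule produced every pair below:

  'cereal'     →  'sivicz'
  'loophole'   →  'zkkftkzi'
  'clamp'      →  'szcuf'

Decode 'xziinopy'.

c(2)→s(18) and e(4)→i(8) fit y≡21x+2 (mod 26); the inverse of 21 mod 26 is 5. Each letter's alphabet position (a=0..z=25) is mapped through 21·x+2 mod 26 — an affine cipher.
Undoing it on xziinopy: x(23)→5·(23−2)≡1=b; z(25)→5·(25−2)≡11=l; i(8)→5·(8−2)≡4=e; i(8)→5·(8−2)≡4=e; n(13)→5·(13−2)≡3=d; o(14)→5·(14−2)≡8=i; p(15)→5·(15−2)≡13=n; y(24)→5·(24−2)≡6=g (all mod 26).

bleeding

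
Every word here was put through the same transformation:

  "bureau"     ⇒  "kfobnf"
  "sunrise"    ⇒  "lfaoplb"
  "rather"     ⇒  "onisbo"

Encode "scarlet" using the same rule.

lhnogbi

b(1)→k(10) and u(20)→f(5) fit y≡23x+13 (mod 26); the inverse of 23 mod 26 is 17. Each letter's alphabet position (a=0..z=25) is mapped through 23·x+13 mod 26 — an affine cipher.
For scarlet: s(18)→23·18+13≡11=l; c(2)→23·2+13≡7=h; a(0)→23·0+13≡13=n; r(17)→23·17+13≡14=o; l(11)→23·11+13≡6=g; e(4)→23·4+13≡1=b; t(19)→23·19+13≡8=i (all mod 26).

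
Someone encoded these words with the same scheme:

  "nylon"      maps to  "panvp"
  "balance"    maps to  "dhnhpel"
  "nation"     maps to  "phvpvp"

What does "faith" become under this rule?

hhpvj

Two shifts are in play — +7 for a/e/i/o/u, +2 for every other letter.
On faith: f(cons)+2=h, a(vowel)+7=h, i(vowel)+7=p, t(cons)+2=v, h(cons)+2=j.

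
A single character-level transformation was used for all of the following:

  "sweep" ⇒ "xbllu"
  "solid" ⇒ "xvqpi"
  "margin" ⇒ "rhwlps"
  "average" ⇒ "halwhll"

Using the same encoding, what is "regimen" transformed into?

wllprls

Vowels shift forward by 7 and consonants shift forward by 5.
For regimen: r(cons)+5=w, e(vowel)+7=l, g(cons)+5=l, i(vowel)+7=p, m(cons)+5=r, e(vowel)+7=l, n(cons)+5=s.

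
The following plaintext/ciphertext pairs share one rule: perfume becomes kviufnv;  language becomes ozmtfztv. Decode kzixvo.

parcel

Each pair mirrors across the alphabet (p↔k, e↔v, r↔i): positions sum to 25. Each letter is replaced by its mirror in the alphabet: a↔z, b↔y, c↔x, and so on (the Atbash cipher).
Reversing it on kzixvo: k↔p, z↔a, i↔r, x↔c, v↔e, o↔l.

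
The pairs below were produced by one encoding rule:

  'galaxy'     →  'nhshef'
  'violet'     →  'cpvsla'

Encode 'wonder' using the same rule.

Every letter moves 7 places later in the alphabet, wrapping around z→a.
On wonder: w+7=d, o+7=v, n+7=u, d+7=k, e+7=l, r+7=y.

dvukly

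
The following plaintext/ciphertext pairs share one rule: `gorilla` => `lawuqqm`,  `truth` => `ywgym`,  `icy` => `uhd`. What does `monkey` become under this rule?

raspqd

The rule splits by letter class: vowels +12, consonants +5.
For monkey: m(cons)+5=r, o(vowel)+12=a, n(cons)+5=s, k(cons)+5=p, e(vowel)+12=q, y(cons)+5=d.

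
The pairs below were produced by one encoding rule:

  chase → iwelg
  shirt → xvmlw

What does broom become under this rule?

qssvf

The output letters match the input read backwards, each shifted +4: chase reversed is esahc. The word is reversed, then every letter is shifted forward by 4.
Applying it to broom: reverse → moorb; then shift: m+4=q, o+4=s, o+4=s, r+4=v, b+4=f.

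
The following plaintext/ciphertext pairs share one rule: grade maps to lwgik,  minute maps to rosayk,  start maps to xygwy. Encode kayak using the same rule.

The shift depends on letter class: consonant g→l is +5, but vowel a→g is +6. The rule splits by letter class: vowels +6, consonants +5.
On kayak: k(cons)+5=p, a(vowel)+6=g, y(cons)+5=d, a(vowel)+6=g, k(cons)+5=p.

pgdgp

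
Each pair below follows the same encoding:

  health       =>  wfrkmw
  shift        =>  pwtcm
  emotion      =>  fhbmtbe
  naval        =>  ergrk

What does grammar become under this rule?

zsrhhrs

h(7)→w(22) and e(4)→f(5) fit y≡23x+17 (mod 26); the inverse of 23 mod 26 is 17. Each letter's alphabet position (a=0..z=25) is mapped through 23·x+17 mod 26 — an affine cipher.
For grammar: g(6)→23·6+17≡25=z; r(17)→23·17+17≡18=s; a(0)→23·0+17≡17=r; m(12)→23·12+17≡7=h; m(12)→23·12+17≡7=h; a(0)→23·0+17≡17=r; r(17)→23·17+17≡18=s (all mod 26).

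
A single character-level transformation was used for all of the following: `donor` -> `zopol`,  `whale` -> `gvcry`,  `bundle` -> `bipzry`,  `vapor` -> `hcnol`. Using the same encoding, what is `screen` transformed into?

d(3)→z(25) and o(14)→o(14) fit y≡25x+2 (mod 26); the inverse of 25 mod 26 is 25. Treating letters as 0–25, the rule is x ↦ 25x + 2 (mod 26).
On screen: s(18)→25·18+2≡10=k; c(2)→25·2+2≡0=a; r(17)→25·17+2≡11=l; e(4)→25·4+2≡24=y; e(4)→25·4+2≡24=y; n(13)→25·13+2≡15=p (all mod 26).

kalyyp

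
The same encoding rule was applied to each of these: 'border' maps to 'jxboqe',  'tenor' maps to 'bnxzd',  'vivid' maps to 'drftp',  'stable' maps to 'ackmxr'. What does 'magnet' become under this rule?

ujqyqg

In border: b→j is +8, o→x is +9, r→b is +10, d→o is +11 — the shift increases by 1 each position. Letter i (0-indexed) is shifted by i+8, so successive shifts are 8, 9, 10, ….
For magnet: m+8=u, a+9=j, g+10=q, n+11=y, e+12=q, t+13=g.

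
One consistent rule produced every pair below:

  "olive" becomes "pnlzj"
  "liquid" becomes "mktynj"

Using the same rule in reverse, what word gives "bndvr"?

Letter i (0-indexed) is shifted by i+1, so successive shifts are 1, 2, 3, ….
Reversing it on bndvr: b−1=a, n−2=l, d−3=a, v−4=r, r−5=m.

alarm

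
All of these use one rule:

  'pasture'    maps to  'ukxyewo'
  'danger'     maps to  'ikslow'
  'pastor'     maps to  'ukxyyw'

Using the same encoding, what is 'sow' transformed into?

The shift depends on letter class: consonant p→u is +5, but vowel a→k is +10. Vowels shift forward by 10 and consonants shift forward by 5.
Applying it to sow: s(cons)+5=x, o(vowel)+10=y, w(cons)+5=b.

xyb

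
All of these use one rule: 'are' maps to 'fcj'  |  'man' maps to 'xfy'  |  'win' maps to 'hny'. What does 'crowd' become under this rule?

nctho

Vowels shift forward by 5 and consonants shift forward by 11.
Applying it to crowd: c(cons)+11=n, r(cons)+11=c, o(vowel)+5=t, w(cons)+11=h, d(cons)+11=o.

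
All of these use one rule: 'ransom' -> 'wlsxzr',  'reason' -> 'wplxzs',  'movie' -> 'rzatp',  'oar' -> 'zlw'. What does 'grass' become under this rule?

lwlxx

The shift depends on letter class: consonant r→w is +5, but vowel a→l is +11. Vowels shift forward by 11 and consonants shift forward by 5.
Applying it to grass: g(cons)+5=l, r(cons)+5=w, a(vowel)+11=l, s(cons)+5=x, s(cons)+5=x.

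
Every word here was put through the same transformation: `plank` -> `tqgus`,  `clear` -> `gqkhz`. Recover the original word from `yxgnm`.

usage

Each letter shifts forward by (position + 4), i.e. 4, 5, 6, … — the shift grows by one for each successive letter.
Reversing it on yxgnm: y−4=u, x−5=s, g−6=a, n−7=g, m−8=e.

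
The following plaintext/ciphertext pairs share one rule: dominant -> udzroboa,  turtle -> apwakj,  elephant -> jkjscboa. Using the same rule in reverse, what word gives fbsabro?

d(3)→u(20) and o(14)→d(3) fit y≡15x+1 (mod 26); the inverse of 15 mod 26 is 7. Each letter's alphabet position (a=0..z=25) is mapped through 15·x+1 mod 26 — an affine cipher.
Decoding fbsabro: f(5)→7·(5−1)≡2=c; b(1)→7·(1−1)≡0=a; s(18)→7·(18−1)≡15=p; a(0)→7·(0−1)≡19=t; b(1)→7·(1−1)≡0=a; r(17)→7·(17−1)≡8=i; o(14)→7·(14−1)≡13=n (all mod 26).

captain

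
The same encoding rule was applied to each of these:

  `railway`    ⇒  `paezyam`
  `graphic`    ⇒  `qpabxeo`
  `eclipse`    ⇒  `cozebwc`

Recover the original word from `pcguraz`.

removal

Each letter's alphabet position (a=0..z=25) is mapped through 7·x+0 mod 26 — an affine cipher.
Undoing it on pcguraz: p(15)→15·(15−0)≡17=r; c(2)→15·(2−0)≡4=e; g(6)→15·(6−0)≡12=m; u(20)→15·(20−0)≡14=o; r(17)→15·(17−0)≡21=v; a(0)→15·(0−0)≡0=a; z(25)→15·(25−0)≡11=l (all mod 26).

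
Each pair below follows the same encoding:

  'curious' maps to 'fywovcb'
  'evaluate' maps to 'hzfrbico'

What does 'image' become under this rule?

lqfml

In curious: c→f is +3, u→y is +4, r→w is +5, i→o is +6 — the shift increases by 1 each position. Letter i (0-indexed) is shifted by i+3, so successive shifts are 3, 4, 5, ….
Applying it to image: i+3=l, m+4=q, a+5=f, g+6=m, e+7=l.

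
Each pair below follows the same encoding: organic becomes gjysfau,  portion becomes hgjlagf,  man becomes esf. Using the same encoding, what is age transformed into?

syw

Compare letters: o→g is +18, r→j is +18, g→y is +18 — a constant shift. It's a constant shift of +18 (ROT18).
On age: a+18=s, g+18=y, e+18=w.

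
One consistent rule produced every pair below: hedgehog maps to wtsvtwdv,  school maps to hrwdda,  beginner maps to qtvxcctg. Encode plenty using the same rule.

eatcin

Every letter moves 15 places later in the alphabet, wrapping around z→a.
Applying it to plenty: p+15=e, l+15=a, e+15=t, n+15=c, t+15=i, y+15=n.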